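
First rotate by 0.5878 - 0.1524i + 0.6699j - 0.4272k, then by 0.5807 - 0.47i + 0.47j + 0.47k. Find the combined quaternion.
0.1556 - 0.8804i + 0.3929j - 0.215k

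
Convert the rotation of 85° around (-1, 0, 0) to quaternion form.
0.7373 - 0.6756i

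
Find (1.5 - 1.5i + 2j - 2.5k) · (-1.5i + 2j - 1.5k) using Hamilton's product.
-10 - 0.25i + 4.5j - 2.25k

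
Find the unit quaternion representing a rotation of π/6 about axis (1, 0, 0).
0.9659 + 0.2588i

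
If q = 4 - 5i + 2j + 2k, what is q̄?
4 + 5i - 2j - 2k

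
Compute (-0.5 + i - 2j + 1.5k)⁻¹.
-0.0667 - 0.1333i + 0.2667j - 0.2k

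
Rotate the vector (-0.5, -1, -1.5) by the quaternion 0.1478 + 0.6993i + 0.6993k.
(-1.271, 1.163, -0.729)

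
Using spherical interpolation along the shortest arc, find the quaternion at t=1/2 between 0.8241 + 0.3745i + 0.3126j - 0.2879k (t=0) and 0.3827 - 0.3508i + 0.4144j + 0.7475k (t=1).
0.8142 + 0.016i + 0.4905j + 0.3101k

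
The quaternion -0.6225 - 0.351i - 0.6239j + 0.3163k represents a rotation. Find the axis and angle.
axis = (-0.4485, -0.7972, 0.4042), θ = 257°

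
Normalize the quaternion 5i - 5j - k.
0.7001i - 0.7001j - 0.14k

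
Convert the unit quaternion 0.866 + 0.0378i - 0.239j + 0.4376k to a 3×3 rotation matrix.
[[0.5028, -0.776, -0.3809], [0.7399, 0.6142, -0.2746], [0.447, -0.1437, 0.8829]]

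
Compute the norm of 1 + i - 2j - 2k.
√10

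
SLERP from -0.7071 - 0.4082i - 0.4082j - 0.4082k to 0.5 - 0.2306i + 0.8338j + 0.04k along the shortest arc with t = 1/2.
-0.6714 - 0.0988i - 0.6908j - 0.2493k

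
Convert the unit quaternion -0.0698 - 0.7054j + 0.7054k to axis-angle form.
axis = (0, -√2/2, √2/2), θ = 188°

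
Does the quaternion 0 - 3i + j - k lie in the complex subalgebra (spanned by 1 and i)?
No. The quaternion -3i + j - k has j-coefficient y = 1 and k-coefficient z = -1, not both zero, so it does not lie in the complex subalgebra spanned by 1 and i.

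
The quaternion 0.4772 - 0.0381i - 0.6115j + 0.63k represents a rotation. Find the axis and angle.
axis = (-0.0434, -0.6958, 0.7169), θ = 123°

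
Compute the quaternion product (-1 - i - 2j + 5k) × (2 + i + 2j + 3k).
-12 - 19i + 2j + 7k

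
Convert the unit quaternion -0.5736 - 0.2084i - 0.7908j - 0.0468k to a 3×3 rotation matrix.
[[-0.2551, 0.2759, 0.9267], [0.3833, 0.9088, -0.1651], [-0.8877, 0.3131, -0.3376]]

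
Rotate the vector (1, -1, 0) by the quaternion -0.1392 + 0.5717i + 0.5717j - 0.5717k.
(-0.802, 1.12, 0.318)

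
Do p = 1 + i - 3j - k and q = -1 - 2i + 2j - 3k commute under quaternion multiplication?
No: pq = 4 + 8i + 10j - 6k ≠ 4 - 14i + 2k = qp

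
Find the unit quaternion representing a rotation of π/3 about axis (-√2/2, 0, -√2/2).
0.866 - 0.3536i - 0.3536k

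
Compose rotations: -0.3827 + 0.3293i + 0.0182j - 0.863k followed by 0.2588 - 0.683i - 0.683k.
-0.4636 + 0.359i - 0.8096j + 0.0256k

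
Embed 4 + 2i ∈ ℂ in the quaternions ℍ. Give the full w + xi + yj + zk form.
4 + 2i + 0j + 0k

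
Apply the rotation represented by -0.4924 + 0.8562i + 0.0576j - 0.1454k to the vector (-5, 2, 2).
(-5.456, -0.573, -1.704)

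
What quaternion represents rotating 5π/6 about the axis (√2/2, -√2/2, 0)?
0.2588 + 0.683i - 0.683j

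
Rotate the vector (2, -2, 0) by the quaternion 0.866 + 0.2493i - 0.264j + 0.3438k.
(2.703, -0.351, 0.757)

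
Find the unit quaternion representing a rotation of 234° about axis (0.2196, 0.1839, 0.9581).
-0.454 + 0.1957i + 0.1639j + 0.8537k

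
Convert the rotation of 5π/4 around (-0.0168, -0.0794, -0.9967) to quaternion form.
-0.3827 - 0.0155i - 0.0734j - 0.9208k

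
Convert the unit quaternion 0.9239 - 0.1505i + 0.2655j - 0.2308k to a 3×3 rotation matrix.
[[0.7525, 0.3466, 0.5601], [-0.5064, 0.8482, 0.1555], [-0.4211, -0.4006, 0.8137]]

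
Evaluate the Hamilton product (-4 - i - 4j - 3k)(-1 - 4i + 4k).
12 + i + 20j - 29k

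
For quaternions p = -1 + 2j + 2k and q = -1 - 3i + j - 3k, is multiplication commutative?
No: pq = 5 - 5i - 9j + 7k ≠ 5 + 11i + 3j - 5k = qp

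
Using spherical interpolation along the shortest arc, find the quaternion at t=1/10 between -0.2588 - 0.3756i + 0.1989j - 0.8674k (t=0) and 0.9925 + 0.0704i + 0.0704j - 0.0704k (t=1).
-0.3866 - 0.371i + 0.1815j - 0.8246k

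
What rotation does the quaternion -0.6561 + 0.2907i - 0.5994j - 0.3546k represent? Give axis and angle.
axis = (0.3852, -0.7943, -0.4699), θ = 262°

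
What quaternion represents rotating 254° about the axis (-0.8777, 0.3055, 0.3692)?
-0.6018 - 0.701i + 0.244j + 0.2949k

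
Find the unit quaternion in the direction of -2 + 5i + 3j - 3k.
-0.2917 + 0.7293i + 0.4376j - 0.4376k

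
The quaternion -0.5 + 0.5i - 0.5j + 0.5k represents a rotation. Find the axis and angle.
axis = (√3/3, -√3/3, √3/3), θ = 4π/3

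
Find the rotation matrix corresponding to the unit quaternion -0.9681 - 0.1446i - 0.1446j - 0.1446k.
[[0.9164, -0.2382, 0.3218], [0.3218, 0.9164, -0.2382], [-0.2382, 0.3218, 0.9164]]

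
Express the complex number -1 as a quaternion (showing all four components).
-1 + 0i + 0j + 0k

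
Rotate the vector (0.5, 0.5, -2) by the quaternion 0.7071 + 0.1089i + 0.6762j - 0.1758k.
(-1.626, 1.19, -0.663)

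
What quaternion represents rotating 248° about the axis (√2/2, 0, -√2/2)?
-0.5592 + 0.5862i - 0.5862k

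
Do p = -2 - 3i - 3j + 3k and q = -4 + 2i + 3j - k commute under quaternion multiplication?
No: pq = 26 + 2i + 9j - 13k ≠ 26 + 14i + 3j - 7k = qp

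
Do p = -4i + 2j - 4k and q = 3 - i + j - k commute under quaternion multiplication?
No: pq = -10 - 10i + 6j - 14k ≠ -10 - 14i + 6j - 10k = qp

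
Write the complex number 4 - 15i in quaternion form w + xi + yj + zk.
4 - 15i + 0j + 0k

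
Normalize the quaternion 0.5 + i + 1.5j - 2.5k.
0.1601 + 0.3203i + 0.4804j - 0.8006k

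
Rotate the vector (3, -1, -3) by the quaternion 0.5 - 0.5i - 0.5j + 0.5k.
(3, 3, 1)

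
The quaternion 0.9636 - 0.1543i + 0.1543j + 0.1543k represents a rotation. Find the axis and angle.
axis = (-√3/3, √3/3, √3/3), θ = 31°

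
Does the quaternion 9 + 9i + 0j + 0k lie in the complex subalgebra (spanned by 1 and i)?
Yes. The quaternion 9 + 9i has j- and k-coefficients y = z = 0, so it lies in the complex subalgebra spanned by 1 and i.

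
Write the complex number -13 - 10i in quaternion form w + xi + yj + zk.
-13 - 10i + 0j + 0k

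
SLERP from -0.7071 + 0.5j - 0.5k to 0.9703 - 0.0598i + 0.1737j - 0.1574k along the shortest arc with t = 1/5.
-0.8357 + 0.0142i + 0.3863j - 0.3901k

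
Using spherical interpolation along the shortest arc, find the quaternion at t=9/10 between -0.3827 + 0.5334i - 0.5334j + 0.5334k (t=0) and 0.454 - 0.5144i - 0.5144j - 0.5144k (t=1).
-0.4734 + 0.5487i + 0.4169j + 0.5487k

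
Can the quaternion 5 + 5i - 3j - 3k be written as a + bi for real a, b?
No. The quaternion 5 + 5i - 3j - 3k has j-coefficient y = -3 and k-coefficient z = -3, not both zero, so it does not lie in the complex subalgebra spanned by 1 and i.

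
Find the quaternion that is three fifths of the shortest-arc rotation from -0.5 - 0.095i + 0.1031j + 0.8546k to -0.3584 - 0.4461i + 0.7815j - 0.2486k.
-0.5596 - 0.4009i + 0.6668j + 0.2854k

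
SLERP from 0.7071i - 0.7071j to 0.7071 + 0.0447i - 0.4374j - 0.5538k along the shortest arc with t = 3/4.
0.5971 + 0.2641i - 0.5958j - 0.4677k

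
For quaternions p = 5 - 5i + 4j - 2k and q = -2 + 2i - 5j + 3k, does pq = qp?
No: pq = 26 + 22i - 22j + 36k ≠ 26 + 18i - 44j + 2k = qp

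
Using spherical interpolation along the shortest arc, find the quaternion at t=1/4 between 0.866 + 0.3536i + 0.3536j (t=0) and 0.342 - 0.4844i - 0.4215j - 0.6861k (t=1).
0.6652 + 0.507i + 0.4833j + 0.2588k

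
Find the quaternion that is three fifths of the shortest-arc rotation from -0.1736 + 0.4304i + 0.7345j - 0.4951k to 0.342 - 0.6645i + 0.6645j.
0.1663 - 0.2722i + 0.9084j - 0.2704k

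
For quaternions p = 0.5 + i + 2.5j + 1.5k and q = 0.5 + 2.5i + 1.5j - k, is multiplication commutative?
No: pq = -4.5 - 3i + 6.75j - 4.5k ≠ -4.5 + 6.5i - 2.75j + 5k = qp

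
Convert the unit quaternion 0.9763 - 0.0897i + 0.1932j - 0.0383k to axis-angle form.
axis = (-0.4145, 0.8927, -0.177), θ = 25°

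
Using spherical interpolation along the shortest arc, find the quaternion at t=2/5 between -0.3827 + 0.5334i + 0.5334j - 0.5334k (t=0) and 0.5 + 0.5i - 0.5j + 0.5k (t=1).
-0.5015 + 0.1279i + 0.605j - 0.605k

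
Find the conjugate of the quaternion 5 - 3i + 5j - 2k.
5 + 3i - 5j + 2k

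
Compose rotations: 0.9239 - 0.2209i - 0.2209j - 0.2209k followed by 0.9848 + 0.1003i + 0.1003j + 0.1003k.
0.9763 - 0.1249i - 0.1249j - 0.1249k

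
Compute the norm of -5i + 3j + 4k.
√50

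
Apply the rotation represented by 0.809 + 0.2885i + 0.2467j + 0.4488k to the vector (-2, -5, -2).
(0.652, -3.4, -4.584)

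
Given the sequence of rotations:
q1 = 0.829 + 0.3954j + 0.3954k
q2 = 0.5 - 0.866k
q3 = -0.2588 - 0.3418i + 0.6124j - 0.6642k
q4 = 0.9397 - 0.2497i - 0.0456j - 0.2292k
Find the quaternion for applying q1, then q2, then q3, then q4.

q2 · q1 = 0.7569 + 0.3424i + 0.1977j - 0.5202k
q3 · q2 · q1 = -0.5454 - 0.5346i + 0.0071j - 0.6454k
q4 · q3 · q2 · q1 = -0.7936 - 0.3351i - 0.0071j - 0.5076k
-0.7936 - 0.3351i - 0.0071j - 0.5076k


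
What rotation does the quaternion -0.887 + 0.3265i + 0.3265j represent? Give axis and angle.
axis = (√2/2, √2/2, 0), θ = 305°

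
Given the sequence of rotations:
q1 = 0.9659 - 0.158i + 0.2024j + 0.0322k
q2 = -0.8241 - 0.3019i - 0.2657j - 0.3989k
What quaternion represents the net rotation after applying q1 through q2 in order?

q2 · q1 = -0.7771 - 0.0892i - 0.3507j - 0.5149k
-0.7771 - 0.0892i - 0.3507j - 0.5149k


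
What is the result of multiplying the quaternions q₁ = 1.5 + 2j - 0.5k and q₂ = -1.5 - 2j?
1.75 - i - 6j + 0.75k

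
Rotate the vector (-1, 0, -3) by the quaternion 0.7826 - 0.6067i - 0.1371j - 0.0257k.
(-0.411, -2.996, -0.924)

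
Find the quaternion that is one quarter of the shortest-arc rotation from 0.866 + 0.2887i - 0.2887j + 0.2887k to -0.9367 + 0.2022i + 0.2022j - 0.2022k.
0.9067 + 0.1681i - 0.2736j + 0.2736k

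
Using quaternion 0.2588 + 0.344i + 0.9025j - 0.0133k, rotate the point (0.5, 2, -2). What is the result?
(0.025, 2.237, 1.801)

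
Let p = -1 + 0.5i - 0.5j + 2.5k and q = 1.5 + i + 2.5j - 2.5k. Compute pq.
5.5 - 5.25i + 0.5j + 8k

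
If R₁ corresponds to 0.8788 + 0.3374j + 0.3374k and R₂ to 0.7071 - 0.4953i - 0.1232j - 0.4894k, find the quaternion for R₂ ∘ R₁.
0.8281 - 0.3117i + 0.2974j - 0.3586k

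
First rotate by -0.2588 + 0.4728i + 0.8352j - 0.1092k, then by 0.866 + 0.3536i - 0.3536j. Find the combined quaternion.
-0.096 + 0.3565i + 0.8534j + 0.3679k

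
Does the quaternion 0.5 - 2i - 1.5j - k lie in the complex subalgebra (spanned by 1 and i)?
No. The quaternion 0.5 - 2i - 1.5j - k has j-coefficient y = -1.5 and k-coefficient z = -1, not both zero, so it does not lie in the complex subalgebra spanned by 1 and i.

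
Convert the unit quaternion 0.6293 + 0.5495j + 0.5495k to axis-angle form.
axis = (0, √2/2, √2/2), θ = 102°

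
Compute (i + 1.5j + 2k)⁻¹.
-0.1379i - 0.2069j - 0.2759k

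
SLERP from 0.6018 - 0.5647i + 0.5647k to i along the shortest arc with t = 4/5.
0.1407 - 0.9812i + 0.132k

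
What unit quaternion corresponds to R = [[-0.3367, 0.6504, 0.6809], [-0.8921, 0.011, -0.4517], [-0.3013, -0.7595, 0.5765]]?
0.5592 - 0.1376i + 0.4391j - 0.6896k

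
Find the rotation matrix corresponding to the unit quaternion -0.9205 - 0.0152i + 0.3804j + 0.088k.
[[0.6951, 0.1504, -0.703], [-0.1736, 0.984, 0.039], [0.6976, 0.0949, 0.7101]]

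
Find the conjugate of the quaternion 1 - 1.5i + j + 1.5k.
1 + 1.5i - j - 1.5k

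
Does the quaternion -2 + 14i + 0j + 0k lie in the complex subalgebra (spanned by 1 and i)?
Yes. The quaternion -2 + 14i has j- and k-coefficients y = z = 0, so it lies in the complex subalgebra spanned by 1 and i.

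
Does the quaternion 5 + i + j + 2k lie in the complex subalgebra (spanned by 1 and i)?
No. The quaternion 5 + i + j + 2k has j-coefficient y = 1 and k-coefficient z = 2, not both zero, so it does not lie in the complex subalgebra spanned by 1 and i.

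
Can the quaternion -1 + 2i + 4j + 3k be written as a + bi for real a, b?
No. The quaternion -1 + 2i + 4j + 3k has j-coefficient y = 4 and k-coefficient z = 3, not both zero, so it does not lie in the complex subalgebra spanned by 1 and i.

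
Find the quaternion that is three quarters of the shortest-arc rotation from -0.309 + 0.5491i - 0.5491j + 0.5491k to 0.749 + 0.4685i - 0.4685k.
-0.7533 - 0.2208i - 0.1852j + 0.5912k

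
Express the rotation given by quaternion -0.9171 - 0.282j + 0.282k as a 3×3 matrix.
[[0.6819, 0.5172, 0.5172], [-0.5172, 0.841, -0.159], [-0.5172, -0.159, 0.841]]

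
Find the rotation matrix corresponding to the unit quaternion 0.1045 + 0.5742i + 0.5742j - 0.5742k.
[[-0.3188, 0.7794, -0.5394], [0.5394, -0.3188, -0.7794], [-0.7794, -0.5394, -0.3188]]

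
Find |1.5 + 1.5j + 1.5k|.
2.598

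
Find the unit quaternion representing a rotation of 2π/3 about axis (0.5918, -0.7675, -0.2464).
0.5 + 0.5125i - 0.6647j - 0.2134k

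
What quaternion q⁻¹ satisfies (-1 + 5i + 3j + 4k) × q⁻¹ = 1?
-0.0196 - 0.098i - 0.0588j - 0.0784k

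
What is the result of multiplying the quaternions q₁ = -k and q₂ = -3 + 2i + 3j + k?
1 + 3i - 2j + 3k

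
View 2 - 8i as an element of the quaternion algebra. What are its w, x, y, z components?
2 - 8i + 0j + 0k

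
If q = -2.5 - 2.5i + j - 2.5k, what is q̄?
-2.5 + 2.5i - j + 2.5k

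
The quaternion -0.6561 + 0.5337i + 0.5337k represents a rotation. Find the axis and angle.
axis = (√2/2, 0, √2/2), θ = 262°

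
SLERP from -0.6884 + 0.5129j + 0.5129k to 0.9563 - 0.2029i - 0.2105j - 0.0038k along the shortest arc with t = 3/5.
-0.8998 + 0.1283i + 0.3529j + 0.2222k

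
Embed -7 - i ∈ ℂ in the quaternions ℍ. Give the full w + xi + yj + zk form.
-7 - i + 0j + 0k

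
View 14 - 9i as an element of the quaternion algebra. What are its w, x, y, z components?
14 - 9i + 0j + 0k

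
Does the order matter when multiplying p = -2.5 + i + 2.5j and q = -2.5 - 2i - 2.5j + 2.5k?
Yes: pq = 14.5 + 8.75i - 2.5j - 3.75k ≠ 14.5 - 3.75i + 2.5j - 8.75k = qp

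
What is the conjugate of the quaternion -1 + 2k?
-1 - 2k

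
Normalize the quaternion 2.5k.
k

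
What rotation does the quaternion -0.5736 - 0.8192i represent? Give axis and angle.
axis = (-1, 0, 0), θ = 250°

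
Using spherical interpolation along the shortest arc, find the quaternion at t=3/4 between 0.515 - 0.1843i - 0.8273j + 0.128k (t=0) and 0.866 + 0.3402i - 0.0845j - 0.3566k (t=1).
0.8808 + 0.2258i - 0.3274j - 0.257k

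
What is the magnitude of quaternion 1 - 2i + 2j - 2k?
√13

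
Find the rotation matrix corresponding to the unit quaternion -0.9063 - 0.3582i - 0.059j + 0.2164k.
[[0.8994, 0.4345, -0.0481], [-0.35, 0.6497, -0.6748], [-0.262, 0.6237, 0.7364]]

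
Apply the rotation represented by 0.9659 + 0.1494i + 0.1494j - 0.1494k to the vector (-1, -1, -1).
(-1.488, -0.333, -0.821)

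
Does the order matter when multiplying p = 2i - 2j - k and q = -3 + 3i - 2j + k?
Yes: pq = -9 - 10i + j + 5k ≠ -9 - 2i + 11j + k = qp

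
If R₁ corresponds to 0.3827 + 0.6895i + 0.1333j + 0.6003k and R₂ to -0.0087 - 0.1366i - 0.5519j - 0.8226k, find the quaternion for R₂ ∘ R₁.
0.6582 - 0.2799i - 0.6976j + 0.0423k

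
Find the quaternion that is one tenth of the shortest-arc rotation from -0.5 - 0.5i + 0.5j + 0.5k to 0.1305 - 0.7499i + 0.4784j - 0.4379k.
-0.4577 - 0.5725i + 0.5371j + 0.4176k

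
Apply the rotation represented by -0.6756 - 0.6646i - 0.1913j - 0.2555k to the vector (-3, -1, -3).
(-4.092, 0.616, -1.369)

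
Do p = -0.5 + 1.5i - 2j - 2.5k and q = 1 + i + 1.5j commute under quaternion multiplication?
No: pq = 1 + 4.75i - 5.25j + 1.75k ≠ 1 - 2.75i - 0.25j - 6.75k = qp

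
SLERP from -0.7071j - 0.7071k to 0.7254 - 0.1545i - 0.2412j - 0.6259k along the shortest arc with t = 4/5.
0.6114 - 0.1302i - 0.3654j - 0.6897k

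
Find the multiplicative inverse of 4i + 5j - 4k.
-0.0702i - 0.0877j + 0.0702k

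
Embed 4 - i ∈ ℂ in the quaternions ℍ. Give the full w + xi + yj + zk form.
4 - i + 0j + 0k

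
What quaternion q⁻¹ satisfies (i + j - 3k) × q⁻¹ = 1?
-0.0909i - 0.0909j + 0.2727k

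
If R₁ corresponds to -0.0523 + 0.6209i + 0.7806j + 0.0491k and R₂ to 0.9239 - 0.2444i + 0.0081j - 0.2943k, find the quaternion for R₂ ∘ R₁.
0.1116 + 0.8166i + 0.55j - 0.1351k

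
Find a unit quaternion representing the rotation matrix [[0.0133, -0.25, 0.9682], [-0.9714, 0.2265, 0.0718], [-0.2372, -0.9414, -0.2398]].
0.5 - 0.5066i + 0.6027j - 0.3607k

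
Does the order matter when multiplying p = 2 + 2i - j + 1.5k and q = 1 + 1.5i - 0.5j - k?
Yes: pq = 6.75i + 2.25j ≠ 3.25i - 6.25j - k = qp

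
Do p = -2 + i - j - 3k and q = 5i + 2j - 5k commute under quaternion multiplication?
No: pq = -18 + i - 14j + 17k ≠ -18 - 21i + 6j + 3k = qp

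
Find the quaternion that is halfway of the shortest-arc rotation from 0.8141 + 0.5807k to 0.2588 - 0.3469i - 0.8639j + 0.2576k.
0.6505 - 0.2103i - 0.5238j + 0.5082k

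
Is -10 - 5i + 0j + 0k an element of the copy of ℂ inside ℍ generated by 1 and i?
Yes. The quaternion -10 - 5i has j- and k-coefficients y = z = 0, so it lies in the complex subalgebra spanned by 1 and i.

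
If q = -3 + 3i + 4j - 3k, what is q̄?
-3 - 3i - 4j + 3k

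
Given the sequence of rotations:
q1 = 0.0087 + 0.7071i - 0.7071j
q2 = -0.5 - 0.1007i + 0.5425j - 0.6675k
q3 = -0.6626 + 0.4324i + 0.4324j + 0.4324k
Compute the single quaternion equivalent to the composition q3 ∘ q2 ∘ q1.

q2 · q1 = 0.4505 - 0.8264i - 0.1137j - 0.3182k
q3 · q2 · q1 = 0.2456 + 0.6539i + 0.0504j + 0.7138k
0.2456 + 0.6539i + 0.0504j + 0.7138k


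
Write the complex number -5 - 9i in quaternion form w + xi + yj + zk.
-5 - 9i + 0j + 0k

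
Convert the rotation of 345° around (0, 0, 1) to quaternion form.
-0.9914 + 0.1305k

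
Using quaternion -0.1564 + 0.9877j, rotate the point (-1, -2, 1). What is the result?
(0.642, -2, -1.26)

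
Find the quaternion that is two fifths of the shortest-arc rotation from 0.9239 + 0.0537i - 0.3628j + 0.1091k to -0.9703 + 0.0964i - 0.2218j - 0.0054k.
0.9885 - 0.0071i - 0.1333j + 0.0706k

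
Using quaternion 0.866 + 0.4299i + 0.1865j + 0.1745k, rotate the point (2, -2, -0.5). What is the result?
(1.786, 0.126, -2.246)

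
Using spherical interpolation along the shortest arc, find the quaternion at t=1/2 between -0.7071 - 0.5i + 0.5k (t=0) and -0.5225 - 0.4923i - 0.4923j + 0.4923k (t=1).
-0.6372 - 0.5142i - 0.2551j + 0.5142k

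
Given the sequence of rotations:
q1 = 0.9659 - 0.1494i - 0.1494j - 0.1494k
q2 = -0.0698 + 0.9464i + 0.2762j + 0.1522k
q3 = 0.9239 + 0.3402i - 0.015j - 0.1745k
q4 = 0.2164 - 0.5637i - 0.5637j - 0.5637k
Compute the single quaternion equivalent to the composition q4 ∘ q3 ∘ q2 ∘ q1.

q2 · q1 = 0.138 + 0.906i + 0.3959j + 0.0573k
q3 · q2 · q1 = -0.1648 + 0.9522i + 0.1861j + 0.1771k
q4 · q3 · q2 · q1 = 0.7058 + 0.304i - 0.3038j + 0.5631k
0.7058 + 0.304i - 0.3038j + 0.5631k


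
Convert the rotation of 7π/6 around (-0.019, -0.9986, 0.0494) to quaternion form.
-0.2588 - 0.0184i - 0.9646j + 0.0477k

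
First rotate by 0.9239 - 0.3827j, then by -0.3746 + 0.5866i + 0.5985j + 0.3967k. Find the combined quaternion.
-0.117 + 0.6938i + 0.6963j + 0.142k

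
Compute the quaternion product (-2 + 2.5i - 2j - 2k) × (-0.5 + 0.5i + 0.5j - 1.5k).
-2.25 + 1.75i + 2.75j + 6.25k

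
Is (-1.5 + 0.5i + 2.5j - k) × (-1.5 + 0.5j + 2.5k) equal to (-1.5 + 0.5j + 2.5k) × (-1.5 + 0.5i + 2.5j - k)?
No: pq = 3.5 + 6i - 5.75j - 2k ≠ 3.5 - 7.5i - 3.25j - 2.5k = qp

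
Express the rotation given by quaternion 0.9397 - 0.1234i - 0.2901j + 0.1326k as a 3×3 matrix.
[[0.7965, -0.1776, -0.5779], [0.3208, 0.9344, 0.155], [0.5125, -0.3089, 0.8012]]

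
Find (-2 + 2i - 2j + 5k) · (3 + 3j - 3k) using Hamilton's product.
15 - 3i - 6j + 27k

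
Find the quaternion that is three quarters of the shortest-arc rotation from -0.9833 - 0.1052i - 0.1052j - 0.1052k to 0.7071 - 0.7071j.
-0.8443 - 0.03i + 0.5342j - 0.03k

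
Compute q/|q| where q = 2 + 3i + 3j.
0.4264 + 0.6396i + 0.6396j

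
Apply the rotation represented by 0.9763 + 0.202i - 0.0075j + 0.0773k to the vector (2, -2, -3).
(2.234, -0.33, -3.45)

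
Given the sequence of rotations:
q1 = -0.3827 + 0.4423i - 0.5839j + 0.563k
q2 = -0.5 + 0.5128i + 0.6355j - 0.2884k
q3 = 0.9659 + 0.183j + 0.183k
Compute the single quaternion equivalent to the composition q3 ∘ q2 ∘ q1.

q2 · q1 = 0.498 - 0.228i - 0.3675j - 0.7516k
q3 · q2 · q1 = 0.6858 - 0.2905i - 0.3056j - 0.5931k
0.6858 - 0.2905i - 0.3056j - 0.5931k


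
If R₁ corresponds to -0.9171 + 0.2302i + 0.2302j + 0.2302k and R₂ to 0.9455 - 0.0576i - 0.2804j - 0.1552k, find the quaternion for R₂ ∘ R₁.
-0.7536 + 0.2417i + 0.4523j + 0.4113k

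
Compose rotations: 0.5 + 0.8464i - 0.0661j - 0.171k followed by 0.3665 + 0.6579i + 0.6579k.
-0.2611 + 0.6826i + 0.6451j + 0.2228k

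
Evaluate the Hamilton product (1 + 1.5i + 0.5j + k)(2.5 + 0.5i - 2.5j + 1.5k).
1.5 + 7.5i - 3j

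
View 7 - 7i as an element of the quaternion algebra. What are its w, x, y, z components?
7 - 7i + 0j + 0k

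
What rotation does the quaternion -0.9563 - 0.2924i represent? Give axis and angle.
axis = (-1, 0, 0), θ = 326°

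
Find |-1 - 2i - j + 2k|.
√10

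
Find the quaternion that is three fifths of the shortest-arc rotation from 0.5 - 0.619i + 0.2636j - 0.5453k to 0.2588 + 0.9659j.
0.4274 - 0.304i + 0.8082j - 0.2678k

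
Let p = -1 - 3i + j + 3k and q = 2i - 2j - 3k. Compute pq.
17 + i - j + 7k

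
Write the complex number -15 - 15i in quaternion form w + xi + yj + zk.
-15 - 15i + 0j + 0k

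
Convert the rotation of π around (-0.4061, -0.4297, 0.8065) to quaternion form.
-0.4061i - 0.4297j + 0.8065k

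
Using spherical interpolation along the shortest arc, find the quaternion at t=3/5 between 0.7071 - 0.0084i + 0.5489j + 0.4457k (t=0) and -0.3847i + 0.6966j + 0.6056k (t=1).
0.3143 - 0.254i + 0.6972j + 0.5921k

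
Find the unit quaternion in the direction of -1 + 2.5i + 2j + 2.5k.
-0.239 + 0.5976i + 0.4781j + 0.5976k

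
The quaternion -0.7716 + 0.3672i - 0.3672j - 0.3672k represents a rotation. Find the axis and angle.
axis = (√3/3, -√3/3, -√3/3), θ = 281°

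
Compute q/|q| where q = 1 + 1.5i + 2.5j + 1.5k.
0.2917 + 0.4376i + 0.7293j + 0.4376k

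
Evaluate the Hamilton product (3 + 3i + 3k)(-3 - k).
-6 - 9i + 3j - 12k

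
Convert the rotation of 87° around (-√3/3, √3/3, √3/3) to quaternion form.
0.7254 - 0.3974i + 0.3974j + 0.3974k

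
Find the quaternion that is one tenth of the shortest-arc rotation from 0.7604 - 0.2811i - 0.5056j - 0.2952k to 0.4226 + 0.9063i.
0.8077 - 0.139i - 0.4948j - 0.2889k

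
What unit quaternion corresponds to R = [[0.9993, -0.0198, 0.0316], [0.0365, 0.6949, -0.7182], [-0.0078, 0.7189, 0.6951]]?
0.9205 + 0.3903i + 0.0107j + 0.0153k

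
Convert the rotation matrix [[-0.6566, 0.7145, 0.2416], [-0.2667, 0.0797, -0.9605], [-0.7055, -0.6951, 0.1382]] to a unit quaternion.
-0.3746 - 0.1771i - 0.6321j + 0.6548k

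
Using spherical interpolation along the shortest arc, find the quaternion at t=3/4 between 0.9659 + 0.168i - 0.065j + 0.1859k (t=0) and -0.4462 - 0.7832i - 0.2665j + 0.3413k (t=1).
0.6565 + 0.6924i + 0.1988j - 0.2237k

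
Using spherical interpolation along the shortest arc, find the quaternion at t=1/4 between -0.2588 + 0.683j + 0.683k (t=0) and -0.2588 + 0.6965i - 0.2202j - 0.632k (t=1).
-0.1338 - 0.2069i + 0.6214j + 0.7437k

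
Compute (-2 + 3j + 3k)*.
-2 - 3j - 3k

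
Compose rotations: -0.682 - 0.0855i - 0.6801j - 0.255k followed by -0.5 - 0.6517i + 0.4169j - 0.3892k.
0.4696 + 0.1162i - 0.0772j + 0.8718k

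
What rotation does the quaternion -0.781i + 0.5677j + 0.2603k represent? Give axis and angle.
axis = (-0.781, 0.5677, 0.2603), θ = π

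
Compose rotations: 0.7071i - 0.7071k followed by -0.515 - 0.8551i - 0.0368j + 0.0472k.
0.638 - 0.3381i - 0.5713j + 0.3902k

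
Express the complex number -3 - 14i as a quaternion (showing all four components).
-3 - 14i + 0j + 0k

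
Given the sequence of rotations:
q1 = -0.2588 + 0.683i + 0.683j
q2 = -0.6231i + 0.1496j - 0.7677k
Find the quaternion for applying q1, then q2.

q2 · q1 = 0.3234 + 0.6856i - 0.5631j - 0.3291k
0.3234 + 0.6856i - 0.5631j - 0.3291k


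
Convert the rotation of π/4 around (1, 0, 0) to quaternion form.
0.9239 + 0.3827i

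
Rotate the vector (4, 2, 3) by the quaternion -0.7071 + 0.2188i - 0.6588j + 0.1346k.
(3.159, 0.218, -4.356)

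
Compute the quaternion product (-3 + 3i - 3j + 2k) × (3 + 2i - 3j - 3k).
-18 + 18i + 13j + 12k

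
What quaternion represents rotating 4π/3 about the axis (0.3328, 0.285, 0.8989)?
-0.5 + 0.2882i + 0.2468j + 0.7785k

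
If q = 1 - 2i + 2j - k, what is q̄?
1 + 2i - 2j + k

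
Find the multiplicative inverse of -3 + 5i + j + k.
-0.0833 - 0.1389i - 0.0278j - 0.0278k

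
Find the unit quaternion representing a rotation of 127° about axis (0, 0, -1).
0.4462 - 0.8949k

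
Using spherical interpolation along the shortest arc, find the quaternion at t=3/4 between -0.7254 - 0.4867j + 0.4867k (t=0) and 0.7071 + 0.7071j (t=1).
-0.7319 - 0.6694j + 0.1274k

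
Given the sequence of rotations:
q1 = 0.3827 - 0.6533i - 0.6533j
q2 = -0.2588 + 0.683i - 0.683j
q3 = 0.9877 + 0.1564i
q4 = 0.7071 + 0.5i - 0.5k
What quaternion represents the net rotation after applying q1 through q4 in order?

q2 · q1 = -0.099 + 0.4305i - 0.0923j - 0.8924k
q3 · q2 · q1 = -0.1651 + 0.4097i + 0.0484j - 0.8959k
q4 · q3 · q2 · q1 = -0.7695 + 0.2313i + 0.2773j - 0.5267k
-0.7695 + 0.2313i + 0.2773j - 0.5267k


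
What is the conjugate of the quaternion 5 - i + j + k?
5 + i - j - k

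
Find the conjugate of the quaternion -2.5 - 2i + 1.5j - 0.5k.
-2.5 + 2i - 1.5j + 0.5k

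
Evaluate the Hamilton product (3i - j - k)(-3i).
9 + 3j - 3k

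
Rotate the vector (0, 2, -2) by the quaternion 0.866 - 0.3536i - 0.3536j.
(1.725, 0.275, -2.225)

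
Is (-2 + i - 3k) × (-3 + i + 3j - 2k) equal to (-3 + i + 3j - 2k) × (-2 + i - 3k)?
No: pq = -1 + 4i - 7j + 16k ≠ -1 - 14i - 5j + 10k = qp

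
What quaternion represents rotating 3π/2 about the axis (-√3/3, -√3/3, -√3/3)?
-0.7071 - 0.4082i - 0.4082j - 0.4082k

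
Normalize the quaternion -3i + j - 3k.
-0.6882i + 0.2294j - 0.6882k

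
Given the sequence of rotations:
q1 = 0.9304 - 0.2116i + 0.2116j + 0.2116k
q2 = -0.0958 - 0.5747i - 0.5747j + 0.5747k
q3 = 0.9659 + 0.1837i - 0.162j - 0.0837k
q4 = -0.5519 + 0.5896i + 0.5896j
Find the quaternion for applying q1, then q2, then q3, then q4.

q2 · q1 = -0.2107 - 0.7576i - 0.555j + 0.2712k
q3 · q2 · q1 = -0.1316 - 0.8609i - 0.4883j + 0.0549k
q4 · q3 · q2 · q1 = 0.8681 + 0.4299i + 0.1595j + 0.1894k
0.8681 + 0.4299i + 0.1595j + 0.1894k


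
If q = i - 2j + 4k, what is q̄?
-i + 2j - 4k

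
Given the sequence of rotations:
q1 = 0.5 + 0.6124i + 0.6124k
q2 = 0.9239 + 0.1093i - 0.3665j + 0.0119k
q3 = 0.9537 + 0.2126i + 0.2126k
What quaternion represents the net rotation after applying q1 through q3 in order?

q2 · q1 = 0.3877 + 0.396i - 0.2429j + 0.7962k
q3 · q2 · q1 = 0.1163 + 0.5117i - 0.3167j + 0.7901k
0.1163 + 0.5117i - 0.3167j + 0.7901k


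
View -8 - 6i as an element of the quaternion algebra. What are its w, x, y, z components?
-8 - 6i + 0j + 0k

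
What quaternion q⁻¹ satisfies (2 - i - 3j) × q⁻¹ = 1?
0.1429 + 0.0714i + 0.2143j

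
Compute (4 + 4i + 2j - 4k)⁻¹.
0.0769 - 0.0769i - 0.0385j + 0.0769k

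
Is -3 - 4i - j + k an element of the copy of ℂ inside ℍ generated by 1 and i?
No. The quaternion -3 - 4i - j + k has j-coefficient y = -1 and k-coefficient z = 1, not both zero, so it does not lie in the complex subalgebra spanned by 1 and i.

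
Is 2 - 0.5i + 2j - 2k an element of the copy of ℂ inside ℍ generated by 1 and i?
No. The quaternion 2 - 0.5i + 2j - 2k has j-coefficient y = 2 and k-coefficient z = -2, not both zero, so it does not lie in the complex subalgebra spanned by 1 and i.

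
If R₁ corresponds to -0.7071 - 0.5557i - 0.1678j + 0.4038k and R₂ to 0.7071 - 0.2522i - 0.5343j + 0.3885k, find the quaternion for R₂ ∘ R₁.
-0.8867 - 0.3652i + 0.1451j - 0.2438k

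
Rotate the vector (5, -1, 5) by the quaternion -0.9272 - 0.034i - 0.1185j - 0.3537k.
(5.475, 2.676, 3.723)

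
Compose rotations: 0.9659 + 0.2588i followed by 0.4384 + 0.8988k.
0.4235 + 0.1135i + 0.2326j + 0.8682k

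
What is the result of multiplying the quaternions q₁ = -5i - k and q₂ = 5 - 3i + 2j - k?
-16 - 23i - 2j - 15k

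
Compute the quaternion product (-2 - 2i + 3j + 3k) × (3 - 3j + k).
6i + 17j + 13k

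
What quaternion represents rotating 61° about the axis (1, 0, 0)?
0.8616 + 0.5075i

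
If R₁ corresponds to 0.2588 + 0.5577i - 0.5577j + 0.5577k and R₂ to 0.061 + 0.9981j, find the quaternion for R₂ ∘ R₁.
0.5724 + 0.5907i + 0.2243j - 0.5226k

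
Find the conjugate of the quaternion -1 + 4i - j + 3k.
-1 - 4i + j - 3k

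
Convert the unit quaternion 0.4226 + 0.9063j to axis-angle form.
axis = (0, 1, 0), θ = 130°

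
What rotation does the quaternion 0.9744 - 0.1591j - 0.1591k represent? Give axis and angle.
axis = (0, -√2/2, -√2/2), θ = 26°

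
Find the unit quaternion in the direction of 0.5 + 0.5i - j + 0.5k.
0.378 + 0.378i - 0.7559j + 0.378k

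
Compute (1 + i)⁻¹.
0.5 - 0.5i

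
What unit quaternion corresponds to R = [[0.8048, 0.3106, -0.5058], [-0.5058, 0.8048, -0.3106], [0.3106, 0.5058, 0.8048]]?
0.9239 + 0.2209i - 0.2209j - 0.2209k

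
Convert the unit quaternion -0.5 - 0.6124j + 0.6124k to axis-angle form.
axis = (0, -√2/2, √2/2), θ = 4π/3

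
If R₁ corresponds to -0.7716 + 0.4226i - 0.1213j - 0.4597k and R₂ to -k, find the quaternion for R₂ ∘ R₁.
-0.4597 - 0.1213i - 0.4226j + 0.7716k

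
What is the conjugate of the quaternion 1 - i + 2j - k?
1 + i - 2j + k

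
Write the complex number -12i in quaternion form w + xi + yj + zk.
0 - 12i + 0j + 0k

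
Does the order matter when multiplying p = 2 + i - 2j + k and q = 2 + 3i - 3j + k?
Yes: pq = -6 + 9i - 8j + 7k ≠ -6 + 7i - 12j + k = qp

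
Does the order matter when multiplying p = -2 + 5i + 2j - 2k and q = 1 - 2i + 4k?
Yes: pq = 16 + 17i - 14j - 6k ≠ 16 + i + 18j - 14k = qp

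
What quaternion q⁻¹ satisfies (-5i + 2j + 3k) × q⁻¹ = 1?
0.1316i - 0.0526j - 0.0789k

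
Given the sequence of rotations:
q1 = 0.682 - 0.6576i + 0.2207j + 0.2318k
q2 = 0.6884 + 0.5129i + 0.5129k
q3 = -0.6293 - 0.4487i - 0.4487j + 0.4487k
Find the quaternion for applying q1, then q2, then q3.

q2 · q1 = 0.6879 - 0.2161i - 0.3042j + 0.6226k
q3 · q2 · q1 = -0.9457 - 0.3155i + 0.0652j - 0.0436k
-0.9457 - 0.3155i + 0.0652j - 0.0436k


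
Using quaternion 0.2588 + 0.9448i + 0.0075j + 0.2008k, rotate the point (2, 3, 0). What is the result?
(1.569, -2.362, 2.227)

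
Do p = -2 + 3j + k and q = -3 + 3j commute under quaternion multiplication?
No: pq = -3 - 3i - 15j - 3k ≠ -3 + 3i - 15j - 3k = qp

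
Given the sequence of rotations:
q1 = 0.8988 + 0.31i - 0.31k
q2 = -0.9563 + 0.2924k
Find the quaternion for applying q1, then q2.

q2 · q1 = -0.7689 - 0.2965i + 0.0906j + 0.5593k
-0.7689 - 0.2965i + 0.0906j + 0.5593k


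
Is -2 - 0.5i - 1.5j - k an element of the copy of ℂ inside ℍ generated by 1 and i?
No. The quaternion -2 - 0.5i - 1.5j - k has j-coefficient y = -1.5 and k-coefficient z = -1, not both zero, so it does not lie in the complex subalgebra spanned by 1 and i.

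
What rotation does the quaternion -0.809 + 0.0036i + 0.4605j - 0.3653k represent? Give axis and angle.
axis = (0.0061, 0.7834, -0.6215), θ = 288°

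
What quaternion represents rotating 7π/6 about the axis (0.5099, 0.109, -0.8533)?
-0.2588 + 0.4925i + 0.1053j - 0.8242k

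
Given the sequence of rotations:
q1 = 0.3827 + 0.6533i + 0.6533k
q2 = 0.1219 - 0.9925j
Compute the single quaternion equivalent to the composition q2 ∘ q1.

q2 · q1 = 0.0467 - 0.5688i - 0.3798j + 0.728k
0.0467 - 0.5688i - 0.3798j + 0.728k


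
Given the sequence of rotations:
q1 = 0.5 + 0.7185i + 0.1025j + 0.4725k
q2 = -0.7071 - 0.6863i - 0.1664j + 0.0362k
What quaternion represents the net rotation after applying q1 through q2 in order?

q2 · q1 = 0.1395 - 0.9335i + 0.1946j - 0.2668k
0.1395 - 0.9335i + 0.1946j - 0.2668k


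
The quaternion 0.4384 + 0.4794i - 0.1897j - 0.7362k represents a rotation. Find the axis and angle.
axis = (0.5334, -0.2111, -0.8191), θ = 128°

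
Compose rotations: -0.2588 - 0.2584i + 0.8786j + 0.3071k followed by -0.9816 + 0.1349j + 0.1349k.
0.0941 + 0.1766i - 0.9322j - 0.3015k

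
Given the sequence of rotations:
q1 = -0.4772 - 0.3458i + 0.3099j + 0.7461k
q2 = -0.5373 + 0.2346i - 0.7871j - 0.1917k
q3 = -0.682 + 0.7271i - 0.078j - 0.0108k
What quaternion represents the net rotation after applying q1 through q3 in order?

q2 · q1 = 0.7245 - 0.454i + 0.1003j - 0.5089k
q3 · q2 · q1 = -0.1617 + 0.8772i + 0.25j + 0.3768k
-0.1617 + 0.8772i + 0.25j + 0.3768k


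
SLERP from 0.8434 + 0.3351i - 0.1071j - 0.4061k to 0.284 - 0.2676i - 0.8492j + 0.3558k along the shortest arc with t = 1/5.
0.8662 + 0.2331i - 0.3474j - 0.2733k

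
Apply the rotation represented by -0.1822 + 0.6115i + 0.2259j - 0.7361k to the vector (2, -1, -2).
(1.586, 2.14, -1.381)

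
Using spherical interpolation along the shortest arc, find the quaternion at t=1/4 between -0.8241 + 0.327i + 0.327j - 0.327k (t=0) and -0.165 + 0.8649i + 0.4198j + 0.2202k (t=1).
-0.7247 + 0.528i + 0.3941j - 0.2016k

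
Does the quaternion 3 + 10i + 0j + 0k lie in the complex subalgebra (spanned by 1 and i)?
Yes. The quaternion 3 + 10i has j- and k-coefficients y = z = 0, so it lies in the complex subalgebra spanned by 1 and i.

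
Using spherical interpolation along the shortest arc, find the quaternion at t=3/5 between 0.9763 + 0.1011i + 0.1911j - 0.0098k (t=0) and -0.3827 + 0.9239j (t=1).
0.806 + 0.0538i - 0.5895j - 0.0052k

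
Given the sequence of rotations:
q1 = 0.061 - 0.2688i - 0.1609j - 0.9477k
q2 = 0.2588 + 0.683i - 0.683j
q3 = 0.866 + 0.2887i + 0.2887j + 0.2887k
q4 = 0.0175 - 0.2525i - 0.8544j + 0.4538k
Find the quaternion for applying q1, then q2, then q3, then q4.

q2 · q1 = 0.0895 + 0.6194i + 0.564j - 0.5387k
q3 · q2 · q1 = -0.1086 + 0.2439i + 0.8486j - 0.4567k
q4 · q3 · q2 · q1 = 0.992 + 0.0368i + 0.103j - 0.0632k
0.992 + 0.0368i + 0.103j - 0.0632k


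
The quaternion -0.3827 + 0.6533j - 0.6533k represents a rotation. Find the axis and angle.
axis = (0, √2/2, -√2/2), θ = 5π/4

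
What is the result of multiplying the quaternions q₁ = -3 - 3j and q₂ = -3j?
-9 + 9j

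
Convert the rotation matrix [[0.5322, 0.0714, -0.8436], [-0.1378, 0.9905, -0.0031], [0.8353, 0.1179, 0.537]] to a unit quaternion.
0.8746 + 0.0346i - 0.4799j - 0.0598k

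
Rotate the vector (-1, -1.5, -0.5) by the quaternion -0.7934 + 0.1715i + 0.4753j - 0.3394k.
(0.681, -1.743, 0.01)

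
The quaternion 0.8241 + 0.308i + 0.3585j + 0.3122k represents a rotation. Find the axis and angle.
axis = (0.5437, 0.6329, 0.5512), θ = 69°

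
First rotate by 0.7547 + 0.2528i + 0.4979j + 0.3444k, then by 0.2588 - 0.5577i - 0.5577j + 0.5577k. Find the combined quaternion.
0.4219 - 0.8252i + 0.041j + 0.3733k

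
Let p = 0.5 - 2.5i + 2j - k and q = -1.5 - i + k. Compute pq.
-2.25 + 5.25i + 0.5j + 4k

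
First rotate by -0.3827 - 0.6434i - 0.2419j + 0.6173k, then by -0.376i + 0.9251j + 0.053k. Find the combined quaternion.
-0.0509 + 0.7278i - 0.156j + 0.6659k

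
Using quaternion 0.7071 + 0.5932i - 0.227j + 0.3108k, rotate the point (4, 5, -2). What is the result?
(-0.825, 3.156, 5.862)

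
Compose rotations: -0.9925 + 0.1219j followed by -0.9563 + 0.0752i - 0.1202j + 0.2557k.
0.9638 - 0.1058i + 0.0027j - 0.2446k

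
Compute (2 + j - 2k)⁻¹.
0.2222 - 0.1111j + 0.2222k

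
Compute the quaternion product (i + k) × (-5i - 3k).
8 - 2j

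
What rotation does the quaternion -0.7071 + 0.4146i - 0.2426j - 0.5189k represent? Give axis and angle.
axis = (0.5863, -0.3431, -0.7338), θ = 3π/2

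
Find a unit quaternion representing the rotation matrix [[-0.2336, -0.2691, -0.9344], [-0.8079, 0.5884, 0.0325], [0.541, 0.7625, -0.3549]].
-0.5 - 0.365i + 0.7377j + 0.2694k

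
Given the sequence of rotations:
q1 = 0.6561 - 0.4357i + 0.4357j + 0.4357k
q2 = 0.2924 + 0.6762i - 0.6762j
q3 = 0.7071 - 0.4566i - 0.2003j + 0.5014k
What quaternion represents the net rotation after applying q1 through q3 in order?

q2 · q1 = 0.7811 + 0.0216i - 0.6109j + 0.1274k
q3 · q2 · q1 = 0.3759 - 0.0606i - 0.5194j + 0.765k
0.3759 - 0.0606i - 0.5194j + 0.765k


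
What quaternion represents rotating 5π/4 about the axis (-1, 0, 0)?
-0.3827 - 0.9239i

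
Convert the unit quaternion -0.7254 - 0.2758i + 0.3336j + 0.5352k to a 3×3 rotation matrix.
[[0.2045, 0.5925, -0.7792], [-0.9605, 0.275, -0.043], [0.1888, 0.7572, 0.6253]]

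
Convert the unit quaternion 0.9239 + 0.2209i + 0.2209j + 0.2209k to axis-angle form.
axis = (√3/3, √3/3, √3/3), θ = π/4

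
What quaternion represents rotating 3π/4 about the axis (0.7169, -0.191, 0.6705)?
0.3827 + 0.6623i - 0.1765j + 0.6195k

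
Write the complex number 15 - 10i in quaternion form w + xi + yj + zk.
15 - 10i + 0j + 0k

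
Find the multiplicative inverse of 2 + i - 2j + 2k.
0.1538 - 0.0769i + 0.1538j - 0.1538k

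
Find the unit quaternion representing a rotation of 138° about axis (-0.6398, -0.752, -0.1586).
0.3584 - 0.5973i - 0.7021j - 0.1481k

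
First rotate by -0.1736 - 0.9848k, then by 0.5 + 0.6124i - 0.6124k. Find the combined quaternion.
-0.6899 - 0.1063i + 0.6031j - 0.3861k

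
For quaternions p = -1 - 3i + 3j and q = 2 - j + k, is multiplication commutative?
No: pq = 1 - 3i + 10j + 2k ≠ 1 - 9i + 4j - 4k = qp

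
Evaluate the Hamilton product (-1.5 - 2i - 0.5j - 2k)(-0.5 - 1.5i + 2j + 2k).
2.75 + 6.25i + 4.25j - 6.75k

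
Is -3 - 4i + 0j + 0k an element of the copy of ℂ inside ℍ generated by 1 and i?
Yes. The quaternion -3 - 4i has j- and k-coefficients y = z = 0, so it lies in the complex subalgebra spanned by 1 and i.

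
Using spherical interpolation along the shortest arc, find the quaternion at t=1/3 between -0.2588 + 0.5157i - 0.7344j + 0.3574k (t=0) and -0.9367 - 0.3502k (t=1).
-0.654 + 0.428i - 0.6095j + 0.1324k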